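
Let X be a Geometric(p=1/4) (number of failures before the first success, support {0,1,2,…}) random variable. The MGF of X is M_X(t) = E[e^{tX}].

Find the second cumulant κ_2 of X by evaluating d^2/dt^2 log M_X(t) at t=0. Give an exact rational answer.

κ_2 = K′′(0) = 12

M_X(t) = 1/(4*(1 - 3*e^(t)/4))
K_X(t) = log M_X(t) = -log(1 - 3*e^(t)/4) - 2*log(2)
K′(t) = -3*e^(t)/(3*e^(t) - 4)
K′′(t) = 12*e^(t)/(9*e^(2*t) - 24*e^(t) + 16)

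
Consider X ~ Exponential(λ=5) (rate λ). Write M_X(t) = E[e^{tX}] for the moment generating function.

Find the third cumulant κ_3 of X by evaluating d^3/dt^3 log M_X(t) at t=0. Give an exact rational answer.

M_X(t) = 5/(5 - t)
K_X(t) = log M_X(t) = -log(5 - t) + log(5)
K^(3)(t) = -2/(t^3 - 15*t^2 + 75*t - 125)

κ_3 = K^(3)(0) = 2/125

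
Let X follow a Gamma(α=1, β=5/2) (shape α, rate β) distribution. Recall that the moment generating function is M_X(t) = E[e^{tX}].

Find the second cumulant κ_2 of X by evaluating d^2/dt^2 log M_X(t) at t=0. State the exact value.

M_X(t) = 5/(2*(5/2 - t))
K_X(t) = log M_X(t) = -log(5/2 - t) - log(2) + log(5)
dK/dt = -2/(2*t - 5)
d^2K/dt^2 = 4/(4*t^2 - 20*t + 25)

κ_2 = d^2K/dt^2 |_{t=0} = 4/25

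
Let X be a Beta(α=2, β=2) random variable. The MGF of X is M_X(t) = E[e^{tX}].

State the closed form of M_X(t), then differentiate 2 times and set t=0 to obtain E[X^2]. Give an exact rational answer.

E[X^2] = D^2[M](0) = 3/10

M_X(t) = ₁F₁(2; 4; t)
D^2[M](t) = 3*₁F₁(4; 6; t)/10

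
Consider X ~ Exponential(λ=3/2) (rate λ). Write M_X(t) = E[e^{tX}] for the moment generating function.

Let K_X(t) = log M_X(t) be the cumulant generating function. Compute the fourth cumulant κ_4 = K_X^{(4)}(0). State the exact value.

M_X(t) = 3/(2*(3/2 - t))
K_X(t) = log M_X(t) = -log(3/2 - t) - log(2) + log(3)
K^(4)(t) = 96/(16*t^4 - 96*t^3 + 216*t^2 - 216*t + 81)

κ_4 = K^(4)(0) = 32/27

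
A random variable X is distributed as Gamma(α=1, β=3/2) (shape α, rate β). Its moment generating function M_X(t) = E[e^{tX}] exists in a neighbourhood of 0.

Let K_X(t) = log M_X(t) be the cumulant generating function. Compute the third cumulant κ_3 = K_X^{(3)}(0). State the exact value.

M_X(t) = 3/(2*(3/2 - t))
K_X(t) = log M_X(t) = -log(3/2 - t) - log(2) + log(3)
D^3[K](t) = -16/(8*t^3 - 36*t^2 + 54*t - 27)

κ_3 = D^3[K](0) = 16/27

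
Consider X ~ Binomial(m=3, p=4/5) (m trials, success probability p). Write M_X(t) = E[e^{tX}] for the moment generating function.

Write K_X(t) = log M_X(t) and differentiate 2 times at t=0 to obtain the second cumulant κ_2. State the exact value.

κ_2 = K′′(0) = 12/25

M_X(t) = (4*e^(t)/5 + 1/5)^3
K_X(t) = log M_X(t) = 3*log(4*e^(t)/5 + 1/5)
K′(t) = 12*e^(t)/(4*e^(t) + 1)
K′′(t) = 12*e^(t)/(16*e^(2*t) + 8*e^(t) + 1)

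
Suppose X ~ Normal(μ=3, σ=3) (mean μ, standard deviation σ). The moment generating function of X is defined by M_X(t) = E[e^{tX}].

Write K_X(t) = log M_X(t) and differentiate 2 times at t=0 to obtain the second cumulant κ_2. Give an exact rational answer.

κ_2 = D^2[K](0) = 9

M_X(t) = e^(9*t^2/2 + 3*t)
K_X(t) = log M_X(t) = 9*t^2/2 + 3*t
D^2[K](t) = 9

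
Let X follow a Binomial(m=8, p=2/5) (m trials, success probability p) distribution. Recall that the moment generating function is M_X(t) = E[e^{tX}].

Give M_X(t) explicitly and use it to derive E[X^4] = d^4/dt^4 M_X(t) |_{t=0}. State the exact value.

M_X(t) = (2*e^(t)/5 + 3/5)^8

E[X^4] = M′′′′(0) = 29744/125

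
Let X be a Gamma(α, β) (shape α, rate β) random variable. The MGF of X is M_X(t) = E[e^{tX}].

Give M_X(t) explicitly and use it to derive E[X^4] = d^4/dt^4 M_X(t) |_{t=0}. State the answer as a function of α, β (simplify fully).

M_X(t) = (β/(β - t))^α
M′(t) = -α*β^α*(1/(β - t))^α/(-β + t)
M′′(t) = (α^2*β^α*(1/(β - t))^α + α*β^α*(1/(β - t))^α)/(β^2 - 2*β*t + t^2)
M′′′(t) = (-α^3*β^α*(1/(β - t))^α - 3*α^2*β^α*(1/(β - t))^α - 2*α*β^α*(1/(β - t))^α)/(-β^3 + 3*β^2*t - 3*β*t^2 + t^3)
M′′′′(t) = (α^4*β^α*(1/(β - t))^α + 6*α^3*β^α*(1/(β - t))^α + 11*α^2*β^α*(1/(β - t))^α + 6*α*β^α*(1/(β - t))^α)/(β^4 - 4*β^3*t + 6*β^2*t^2 - 4*β*t^3 + t^4)

E[X^4] = M′′′′(0) = α*(α^3 + 6*α^2 + 11*α + 6)/β^4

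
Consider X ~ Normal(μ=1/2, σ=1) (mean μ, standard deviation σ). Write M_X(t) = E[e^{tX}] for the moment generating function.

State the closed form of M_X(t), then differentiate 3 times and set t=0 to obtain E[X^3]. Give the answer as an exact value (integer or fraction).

E[X^3] = D^3[M](0) = 13/8

M_X(t) = e^(t^2/2 + t/2)
D^3[M](t) = t^3*e^(t/2)*e^(t^2/2) + 3*t^2*e^(t/2)*e^(t^2/2)/2 + 15*t*e^(t/2)*e^(t^2/2)/4 + 13*e^(t/2)*e^(t^2/2)/8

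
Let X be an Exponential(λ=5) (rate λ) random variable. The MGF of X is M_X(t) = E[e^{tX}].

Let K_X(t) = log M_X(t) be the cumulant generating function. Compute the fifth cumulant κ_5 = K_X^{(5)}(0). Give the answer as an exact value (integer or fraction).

M_X(t) = 5/(5 - t)
K_X(t) = log M_X(t) = -log(5 - t) + log(5)
K^(5)(t) = -24/(t^5 - 25*t^4 + 250*t^3 - 1250*t^2 + 3125*t - 3125)

κ_5 = K^(5)(0) = 24/3125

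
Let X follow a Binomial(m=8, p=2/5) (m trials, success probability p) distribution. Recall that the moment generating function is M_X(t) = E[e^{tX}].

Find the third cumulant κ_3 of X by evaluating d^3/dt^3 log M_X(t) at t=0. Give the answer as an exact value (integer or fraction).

κ_3 = K^(3)(0) = 48/125

M_X(t) = (2*e^(t)/5 + 3/5)^8
K_X(t) = log M_X(t) = 8*log(2*e^(t)/5 + 3/5)
K^(3)(t) = (-96*e^(2*t) + 144*e^(t))/(8*e^(3*t) + 36*e^(2*t) + 54*e^(t) + 27)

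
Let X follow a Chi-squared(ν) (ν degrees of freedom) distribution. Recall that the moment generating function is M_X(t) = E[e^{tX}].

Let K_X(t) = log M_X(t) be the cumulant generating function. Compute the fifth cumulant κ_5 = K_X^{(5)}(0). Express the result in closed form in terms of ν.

M_X(t) = (1 - 2*t)^(-ν/2)
K_X(t) = log M_X(t) = -ν*log(1 - 2*t)/2
D^5[K](t) = -384*ν/(32*t^5 - 80*t^4 + 80*t^3 - 40*t^2 + 10*t - 1)

κ_5 = D^5[K](0) = 384*ν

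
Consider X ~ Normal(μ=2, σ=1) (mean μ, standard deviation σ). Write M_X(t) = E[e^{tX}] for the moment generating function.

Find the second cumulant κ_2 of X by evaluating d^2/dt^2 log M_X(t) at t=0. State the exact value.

M_X(t) = e^(t^2/2 + 2*t)
K_X(t) = log M_X(t) = t^2/2 + 2*t
K′(t) = t + 2
K′′(t) = 1

κ_2 = K′′(0) = 1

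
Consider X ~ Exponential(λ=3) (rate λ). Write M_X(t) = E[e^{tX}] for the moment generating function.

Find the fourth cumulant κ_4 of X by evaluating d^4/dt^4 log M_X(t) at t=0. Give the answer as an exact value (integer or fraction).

κ_4 = D^4[K](0) = 2/27

M_X(t) = 3/(3 - t)
K_X(t) = log M_X(t) = -log(3 - t) + log(3)
D^4[K](t) = 6/(t^4 - 12*t^3 + 54*t^2 - 108*t + 81)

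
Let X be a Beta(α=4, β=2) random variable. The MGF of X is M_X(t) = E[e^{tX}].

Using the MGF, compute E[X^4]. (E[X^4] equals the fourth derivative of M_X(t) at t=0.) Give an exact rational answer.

M_X(t) = ₁F₁(4; 6; t)
dM/dt = 2*₁F₁(5; 7; t)/3
d^2M/dt^2 = 10*₁F₁(6; 8; t)/21
d^3M/dt^3 = 5*₁F₁(7; 9; t)/14
d^4M/dt^4 = 5*₁F₁(8; 10; t)/18

E[X^4] = d^4M/dt^4 |_{t=0} = 5/18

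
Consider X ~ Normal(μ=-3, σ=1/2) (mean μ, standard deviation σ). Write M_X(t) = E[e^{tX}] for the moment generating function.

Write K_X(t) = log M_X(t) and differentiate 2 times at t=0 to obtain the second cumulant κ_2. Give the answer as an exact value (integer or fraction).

M_X(t) = e^(t^2/8 - 3*t)
K_X(t) = log M_X(t) = t^2/8 - 3*t
D^2[K](t) = 1/4

κ_2 = D^2[K](0) = 1/4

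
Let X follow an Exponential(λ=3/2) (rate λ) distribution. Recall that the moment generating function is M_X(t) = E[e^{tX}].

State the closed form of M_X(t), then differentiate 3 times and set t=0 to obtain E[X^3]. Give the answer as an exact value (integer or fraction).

M_X(t) = 3/(2*(3/2 - t))
M′(t) = 6/(4*t^2 - 12*t + 9)
M′′(t) = -24/(8*t^3 - 36*t^2 + 54*t - 27)
M′′′(t) = 144/(16*t^4 - 96*t^3 + 216*t^2 - 216*t + 81)

E[X^3] = M′′′(0) = 16/9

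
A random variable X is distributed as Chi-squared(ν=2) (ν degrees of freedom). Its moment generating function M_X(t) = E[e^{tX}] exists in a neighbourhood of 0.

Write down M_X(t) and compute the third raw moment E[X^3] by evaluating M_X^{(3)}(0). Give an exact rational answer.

M_X(t) = 1/(1 - 2*t)
M^(3)(t) = 48/(16*t^4 - 32*t^3 + 24*t^2 - 8*t + 1)

E[X^3] = M^(3)(0) = 48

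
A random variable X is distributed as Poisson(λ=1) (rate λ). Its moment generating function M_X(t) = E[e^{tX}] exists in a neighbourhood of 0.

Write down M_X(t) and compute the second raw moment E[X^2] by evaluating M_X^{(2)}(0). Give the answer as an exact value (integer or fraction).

M_X(t) = e^(e^(t) - 1)
M^(2)(t) = (e^(2*t)*e^(e^(t)) + e^(t)*e^(e^(t)))*e^(-1)

E[X^2] = M^(2)(0) = 2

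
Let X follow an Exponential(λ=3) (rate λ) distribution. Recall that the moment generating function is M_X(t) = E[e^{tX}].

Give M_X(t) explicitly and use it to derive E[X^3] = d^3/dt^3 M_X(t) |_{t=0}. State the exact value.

M_X(t) = 3/(3 - t)
M^(3)(t) = 18/(t^4 - 12*t^3 + 54*t^2 - 108*t + 81)

E[X^3] = M^(3)(0) = 2/9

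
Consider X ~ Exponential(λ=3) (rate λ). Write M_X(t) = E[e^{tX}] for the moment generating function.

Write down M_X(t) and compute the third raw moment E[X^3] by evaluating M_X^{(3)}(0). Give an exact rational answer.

E[X^3] = M′′′(0) = 2/9

M_X(t) = 3/(3 - t)
M′(t) = 3/(t^2 - 6*t + 9)
M′′(t) = -6/(t^3 - 9*t^2 + 27*t - 27)
M′′′(t) = 18/(t^4 - 12*t^3 + 54*t^2 - 108*t + 81)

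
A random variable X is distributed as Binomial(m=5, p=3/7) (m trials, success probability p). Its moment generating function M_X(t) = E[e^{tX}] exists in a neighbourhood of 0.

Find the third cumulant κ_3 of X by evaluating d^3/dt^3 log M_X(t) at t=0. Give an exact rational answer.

M_X(t) = (3*e^(t)/7 + 4/7)^5
K_X(t) = log M_X(t) = 5*log(3*e^(t)/7 + 4/7)
K′(t) = 15*e^(t)/(3*e^(t) + 4)
K′′(t) = 60*e^(t)/(9*e^(2*t) + 24*e^(t) + 16)
K′′′(t) = (-180*e^(2*t) + 240*e^(t))/(27*e^(3*t) + 108*e^(2*t) + 144*e^(t) + 64)

κ_3 = K′′′(0) = 60/343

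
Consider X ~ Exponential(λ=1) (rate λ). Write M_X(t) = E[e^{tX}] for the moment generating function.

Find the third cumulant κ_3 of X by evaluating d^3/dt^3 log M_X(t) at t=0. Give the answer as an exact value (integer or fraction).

κ_3 = D^3[K](0) = 2

M_X(t) = 1/(1 - t)
K_X(t) = log M_X(t) = -log(1 - t)
D^3[K](t) = -2/(t^3 - 3*t^2 + 3*t - 1)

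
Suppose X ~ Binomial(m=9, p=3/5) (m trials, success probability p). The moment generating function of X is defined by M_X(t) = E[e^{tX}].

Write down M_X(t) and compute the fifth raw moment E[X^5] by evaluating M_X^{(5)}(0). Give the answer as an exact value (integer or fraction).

M_X(t) = (3*e^(t)/5 + 2/5)^9

E[X^5] = d^5M/dt^5 |_{t=0} = 5131647/625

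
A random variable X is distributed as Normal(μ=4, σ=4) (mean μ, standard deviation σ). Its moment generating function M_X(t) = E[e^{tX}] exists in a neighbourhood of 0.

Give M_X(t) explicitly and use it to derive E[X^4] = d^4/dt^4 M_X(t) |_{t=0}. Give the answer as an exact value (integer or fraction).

E[X^4] = M^(4)(0) = 2560

M_X(t) = e^(8*t^2 + 4*t)
M^(4)(t) = 65536*t^4*e^(4*t)*e^(8*t^2) + 65536*t^3*e^(4*t)*e^(8*t^2) + 49152*t^2*e^(4*t)*e^(8*t^2) + 16384*t*e^(4*t)*e^(8*t^2) + 2560*e^(4*t)*e^(8*t^2)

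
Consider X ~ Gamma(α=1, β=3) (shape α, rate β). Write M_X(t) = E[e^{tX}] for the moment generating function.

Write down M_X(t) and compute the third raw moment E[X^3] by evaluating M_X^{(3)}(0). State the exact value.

M_X(t) = 3/(3 - t)
M^(3)(t) = 18/(t^4 - 12*t^3 + 54*t^2 - 108*t + 81)

E[X^3] = M^(3)(0) = 2/9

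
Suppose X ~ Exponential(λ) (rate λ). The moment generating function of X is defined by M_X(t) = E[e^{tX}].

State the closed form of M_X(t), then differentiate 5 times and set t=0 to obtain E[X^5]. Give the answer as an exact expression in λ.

E[X^5] = M^(5)(0) = 120/λ^5

M_X(t) = λ/(λ - t)
M^(5)(t) = 120*λ/(λ^6 - 6*λ^5*t + 15*λ^4*t^2 - 20*λ^3*t^3 + 15*λ^2*t^4 - 6*λ*t^5 + t^6)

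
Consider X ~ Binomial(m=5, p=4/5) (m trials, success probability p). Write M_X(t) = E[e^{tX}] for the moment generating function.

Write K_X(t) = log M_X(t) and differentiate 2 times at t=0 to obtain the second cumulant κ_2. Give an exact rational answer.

κ_2 = K′′(0) = 4/5

M_X(t) = (4*e^(t)/5 + 1/5)^5
K_X(t) = log M_X(t) = 5*log(4*e^(t)/5 + 1/5)
K′(t) = 20*e^(t)/(4*e^(t) + 1)
K′′(t) = 20*e^(t)/(16*e^(2*t) + 8*e^(t) + 1)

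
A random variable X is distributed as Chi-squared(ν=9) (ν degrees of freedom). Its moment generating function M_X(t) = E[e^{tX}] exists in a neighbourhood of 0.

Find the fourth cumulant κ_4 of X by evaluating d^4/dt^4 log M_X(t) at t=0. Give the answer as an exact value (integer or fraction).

κ_4 = K′′′′(0) = 432

M_X(t) = (1 - 2*t)^(-9/2)
K_X(t) = log M_X(t) = -9*log(1 - 2*t)/2
K′(t) = -9/(2*t - 1)
K′′(t) = 18/(4*t^2 - 4*t + 1)
K′′′(t) = -72/(8*t^3 - 12*t^2 + 6*t - 1)
K′′′′(t) = 432/(16*t^4 - 32*t^3 + 24*t^2 - 8*t + 1)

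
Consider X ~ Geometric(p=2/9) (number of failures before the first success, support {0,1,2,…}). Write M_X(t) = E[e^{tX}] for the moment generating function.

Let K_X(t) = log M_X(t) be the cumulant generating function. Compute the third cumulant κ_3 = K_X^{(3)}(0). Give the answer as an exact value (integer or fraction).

κ_3 = K^(3)(0) = 126

M_X(t) = 2/(9*(1 - 7*e^(t)/9))
K_X(t) = log M_X(t) = -log(1 - 7*e^(t)/9) - 2*log(3) + log(2)
K^(3)(t) = (-441*e^(2*t) - 567*e^(t))/(343*e^(3*t) - 1323*e^(2*t) + 1701*e^(t) - 729)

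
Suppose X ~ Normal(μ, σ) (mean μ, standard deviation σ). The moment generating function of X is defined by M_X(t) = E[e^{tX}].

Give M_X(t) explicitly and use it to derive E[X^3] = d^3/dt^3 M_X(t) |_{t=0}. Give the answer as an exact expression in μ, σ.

E[X^3] = M′′′(0) = μ*(μ^2 + 3*σ^2)

M_X(t) = e^(μ*t + σ^2*t^2/2)
M′(t) = μ*e^(μ*t)*e^(σ^2*t^2/2) + σ^2*t*e^(μ*t)*e^(σ^2*t^2/2)
M′′(t) = μ^2*e^(μ*t)*e^(σ^2*t^2/2) + 2*μ*σ^2*t*e^(μ*t)*e^(σ^2*t^2/2) + σ^4*t^2*e^(μ*t)*e^(σ^2*t^2/2) + σ^2*e^(μ*t)*e^(σ^2*t^2/2)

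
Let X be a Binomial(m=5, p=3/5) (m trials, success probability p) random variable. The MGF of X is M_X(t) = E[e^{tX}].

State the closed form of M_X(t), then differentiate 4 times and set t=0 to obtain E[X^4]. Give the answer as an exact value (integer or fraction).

E[X^4] = M^(4)(0) = 18339/125

M_X(t) = (3*e^(t)/5 + 2/5)^5
M^(4)(t) = 243*e^(5*t)/5 + 41472*e^(4*t)/625 + 17496*e^(3*t)/625 + 2304*e^(2*t)/625 + 48*e^(t)/625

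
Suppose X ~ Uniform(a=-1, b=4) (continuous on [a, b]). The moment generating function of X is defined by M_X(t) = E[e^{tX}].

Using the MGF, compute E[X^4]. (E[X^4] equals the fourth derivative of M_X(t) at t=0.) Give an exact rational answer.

M_X(t) = (e^(4*t) - e^(-t))/(5*t)
D^4[M](t) = (256*t^4*e^(5*t) - t^4 - 256*t^3*e^(5*t) - 4*t^3 + 192*t^2*e^(5*t) - 12*t^2 - 96*t*e^(5*t) - 24*t + 24*e^(5*t) - 24)*e^(-t)/(5*t^5)

E[X^4] = D^4[M](0) = 41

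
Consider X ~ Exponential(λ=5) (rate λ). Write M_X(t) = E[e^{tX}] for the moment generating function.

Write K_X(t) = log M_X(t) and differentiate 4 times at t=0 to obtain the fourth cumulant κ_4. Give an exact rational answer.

M_X(t) = 5/(5 - t)
K_X(t) = log M_X(t) = -log(5 - t) + log(5)
dK/dt = -1/(t - 5)
d^2K/dt^2 = 1/(t^2 - 10*t + 25)
d^3K/dt^3 = -2/(t^3 - 15*t^2 + 75*t - 125)
d^4K/dt^4 = 6/(t^4 - 20*t^3 + 150*t^2 - 500*t + 625)

κ_4 = d^4K/dt^4 |_{t=0} = 6/625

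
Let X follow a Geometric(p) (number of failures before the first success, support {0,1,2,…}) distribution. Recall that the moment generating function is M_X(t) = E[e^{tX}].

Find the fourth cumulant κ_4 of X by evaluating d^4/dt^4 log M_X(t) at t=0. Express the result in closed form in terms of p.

M_X(t) = p/(-(1 - p)*e^(t) + 1)
K_X(t) = log M_X(t) = log(p) - log(-(1 - p)*e^(t) + 1)
K′(t) = (-p*e^(t) + e^(t))/(p*e^(t) - e^(t) + 1)
K′′(t) = (-p*e^(t) + e^(t))/(p^2*e^(2*t) - 2*p*e^(2*t) + 2*p*e^(t) + e^(2*t) - 2*e^(t) + 1)

κ_4 = K′′′′(0) = (-p^3 + 7*p^2 - 12*p + 6)/p^4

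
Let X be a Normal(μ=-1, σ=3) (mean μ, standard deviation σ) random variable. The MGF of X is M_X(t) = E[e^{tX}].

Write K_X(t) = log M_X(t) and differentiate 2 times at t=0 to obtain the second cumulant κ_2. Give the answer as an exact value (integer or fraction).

M_X(t) = e^(9*t^2/2 - t)
K_X(t) = log M_X(t) = 9*t^2/2 - t
K^(2)(t) = 9

κ_2 = K^(2)(0) = 9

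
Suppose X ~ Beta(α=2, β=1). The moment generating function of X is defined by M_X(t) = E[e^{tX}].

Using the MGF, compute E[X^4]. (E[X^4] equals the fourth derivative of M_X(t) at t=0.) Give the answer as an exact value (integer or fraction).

M_X(t) = ₁F₁(2; 3; t)
dM/dt = 2*₁F₁(3; 4; t)/3
d^2M/dt^2 = ₁F₁(4; 5; t)/2
d^3M/dt^3 = 2*₁F₁(5; 6; t)/5
d^4M/dt^4 = ₁F₁(6; 7; t)/3

E[X^4] = d^4M/dt^4 |_{t=0} = 1/3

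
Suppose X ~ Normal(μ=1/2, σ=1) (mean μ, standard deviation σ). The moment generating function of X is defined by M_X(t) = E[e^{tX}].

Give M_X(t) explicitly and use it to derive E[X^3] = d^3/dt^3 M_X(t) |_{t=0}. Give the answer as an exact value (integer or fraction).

E[X^3] = M^(3)(0) = 13/8

M_X(t) = e^(t^2/2 + t/2)
M^(3)(t) = t^3*e^(t/2)*e^(t^2/2) + 3*t^2*e^(t/2)*e^(t^2/2)/2 + 15*t*e^(t/2)*e^(t^2/2)/4 + 13*e^(t/2)*e^(t^2/2)/8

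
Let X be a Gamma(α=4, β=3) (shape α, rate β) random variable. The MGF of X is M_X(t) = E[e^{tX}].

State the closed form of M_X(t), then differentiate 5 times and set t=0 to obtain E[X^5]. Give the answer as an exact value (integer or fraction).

E[X^5] = M^(5)(0) = 2240/81

M_X(t) = 81/(3 - t)^4
M^(5)(t) = -544320/(t^9 - 27*t^8 + 324*t^7 - 2268*t^6 + 10206*t^5 - 30618*t^4 + 61236*t^3 - 78732*t^2 + 59049*t - 19683)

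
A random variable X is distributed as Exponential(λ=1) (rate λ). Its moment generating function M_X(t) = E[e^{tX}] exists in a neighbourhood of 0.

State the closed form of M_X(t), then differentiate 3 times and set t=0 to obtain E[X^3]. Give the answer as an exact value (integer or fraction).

M_X(t) = 1/(1 - t)
dM/dt = 1/(t^2 - 2*t + 1)
d^2M/dt^2 = -2/(t^3 - 3*t^2 + 3*t - 1)
d^3M/dt^3 = 6/(t^4 - 4*t^3 + 6*t^2 - 4*t + 1)

E[X^3] = d^3M/dt^3 |_{t=0} = 6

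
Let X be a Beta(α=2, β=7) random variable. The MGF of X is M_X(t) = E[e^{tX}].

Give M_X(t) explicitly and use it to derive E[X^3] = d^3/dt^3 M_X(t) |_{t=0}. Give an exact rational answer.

M_X(t) = ₁F₁(2; 9; t)
dM/dt = 2*₁F₁(3; 10; t)/9
d^2M/dt^2 = ₁F₁(4; 11; t)/15
d^3M/dt^3 = 4*₁F₁(5; 12; t)/165

E[X^3] = d^3M/dt^3 |_{t=0} = 4/165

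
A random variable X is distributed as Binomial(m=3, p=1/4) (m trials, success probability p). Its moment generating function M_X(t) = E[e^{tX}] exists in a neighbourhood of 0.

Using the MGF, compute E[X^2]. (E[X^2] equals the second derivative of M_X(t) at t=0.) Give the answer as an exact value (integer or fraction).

M_X(t) = (e^(t)/4 + 3/4)^3
dM/dt = 3*e^(3*t)/64 + 9*e^(2*t)/32 + 27*e^(t)/64
d^2M/dt^2 = 9*e^(3*t)/64 + 9*e^(2*t)/16 + 27*e^(t)/64

E[X^2] = d^2M/dt^2 |_{t=0} = 9/8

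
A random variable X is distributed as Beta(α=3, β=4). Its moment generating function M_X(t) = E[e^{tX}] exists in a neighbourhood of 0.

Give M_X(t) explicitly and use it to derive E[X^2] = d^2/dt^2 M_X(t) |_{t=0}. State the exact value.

M_X(t) = ₁F₁(3; 7; t)
D^2[M](t) = 3*₁F₁(5; 9; t)/14

E[X^2] = D^2[M](0) = 3/14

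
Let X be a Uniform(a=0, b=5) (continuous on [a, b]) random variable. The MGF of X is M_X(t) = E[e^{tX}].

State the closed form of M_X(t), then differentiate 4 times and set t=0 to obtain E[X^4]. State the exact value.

M_X(t) = (e^(5*t) - 1)/(5*t)
dM/dt = (5*t*e^(5*t) - e^(5*t) + 1)/(5*t^2)
d^2M/dt^2 = (25*t^2*e^(5*t) - 10*t*e^(5*t) + 2*e^(5*t) - 2)/(5*t^3)
d^3M/dt^3 = (125*t^3*e^(5*t) - 75*t^2*e^(5*t) + 30*t*e^(5*t) - 6*e^(5*t) + 6)/(5*t^4)
d^4M/dt^4 = (625*t^4*e^(5*t) - 500*t^3*e^(5*t) + 300*t^2*e^(5*t) - 120*t*e^(5*t) + 24*e^(5*t) - 24)/(5*t^5)

E[X^4] = d^4M/dt^4 |_{t=0} = 125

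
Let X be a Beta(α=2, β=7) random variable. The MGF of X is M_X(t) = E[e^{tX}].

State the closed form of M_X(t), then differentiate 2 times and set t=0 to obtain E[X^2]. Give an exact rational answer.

M_X(t) = ₁F₁(2; 9; t)
dM/dt = 2*₁F₁(3; 10; t)/9
d^2M/dt^2 = ₁F₁(4; 11; t)/15

E[X^2] = d^2M/dt^2 |_{t=0} = 1/15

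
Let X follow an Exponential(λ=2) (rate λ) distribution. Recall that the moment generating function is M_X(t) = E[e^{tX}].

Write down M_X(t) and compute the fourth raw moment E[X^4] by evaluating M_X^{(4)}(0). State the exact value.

E[X^4] = d^4M/dt^4 |_{t=0} = 3/2

M_X(t) = 2/(2 - t)
dM/dt = 2/(t^2 - 4*t + 4)
d^2M/dt^2 = -4/(t^3 - 6*t^2 + 12*t - 8)
d^3M/dt^3 = 12/(t^4 - 8*t^3 + 24*t^2 - 32*t + 16)
d^4M/dt^4 = -48/(t^5 - 10*t^4 + 40*t^3 - 80*t^2 + 80*t - 32)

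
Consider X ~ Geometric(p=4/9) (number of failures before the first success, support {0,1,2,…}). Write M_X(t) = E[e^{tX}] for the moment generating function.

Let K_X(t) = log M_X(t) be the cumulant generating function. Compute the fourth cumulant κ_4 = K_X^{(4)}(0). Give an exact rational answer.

M_X(t) = 4/(9*(1 - 5*e^(t)/9))
K_X(t) = log M_X(t) = -log(1 - 5*e^(t)/9) - 2*log(3) + 2*log(2)
dK/dt = -5*e^(t)/(5*e^(t) - 9)
d^2K/dt^2 = 45*e^(t)/(25*e^(2*t) - 90*e^(t) + 81)
d^3K/dt^3 = (-225*e^(2*t) - 405*e^(t))/(125*e^(3*t) - 675*e^(2*t) + 1215*e^(t) - 729)
d^4K/dt^4 = (1125*e^(3*t) + 8100*e^(2*t) + 3645*e^(t))/(625*e^(4*t) - 4500*e^(3*t) + 12150*e^(2*t) - 14580*e^(t) + 6561)

κ_4 = d^4K/dt^4 |_{t=0} = 6435/128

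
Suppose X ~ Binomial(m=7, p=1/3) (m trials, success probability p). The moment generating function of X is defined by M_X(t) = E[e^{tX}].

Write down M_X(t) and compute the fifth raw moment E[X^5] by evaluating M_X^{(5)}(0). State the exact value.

E[X^5] = d^5M/dt^5 |_{t=0} = 10283/27

M_X(t) = (e^(t)/3 + 2/3)^7
dM/dt = 7*e^(7*t)/2187 + 28*e^(6*t)/729 + 140*e^(5*t)/729 + 1120*e^(4*t)/2187 + 560*e^(3*t)/729 + 448*e^(2*t)/729 + 448*e^(t)/2187
d^2M/dt^2 = 49*e^(7*t)/2187 + 56*e^(6*t)/243 + 700*e^(5*t)/729 + 4480*e^(4*t)/2187 + 560*e^(3*t)/243 + 896*e^(2*t)/729 + 448*e^(t)/2187
d^3M/dt^3 = 343*e^(7*t)/2187 + 112*e^(6*t)/81 + 3500*e^(5*t)/729 + 17920*e^(4*t)/2187 + 560*e^(3*t)/81 + 1792*e^(2*t)/729 + 448*e^(t)/2187
d^4M/dt^4 = 2401*e^(7*t)/2187 + 224*e^(6*t)/27 + 17500*e^(5*t)/729 + 71680*e^(4*t)/2187 + 560*e^(3*t)/27 + 3584*e^(2*t)/729 + 448*e^(t)/2187
d^5M/dt^5 = 16807*e^(7*t)/2187 + 448*e^(6*t)/9 + 87500*e^(5*t)/729 + 286720*e^(4*t)/2187 + 560*e^(3*t)/9 + 7168*e^(2*t)/729 + 448*e^(t)/2187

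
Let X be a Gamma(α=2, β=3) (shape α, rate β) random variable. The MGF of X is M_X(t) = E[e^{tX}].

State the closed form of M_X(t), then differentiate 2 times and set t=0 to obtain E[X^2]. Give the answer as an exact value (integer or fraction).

E[X^2] = D^2[M](0) = 2/3

M_X(t) = 9/(3 - t)^2
D^2[M](t) = 54/(t^4 - 12*t^3 + 54*t^2 - 108*t + 81)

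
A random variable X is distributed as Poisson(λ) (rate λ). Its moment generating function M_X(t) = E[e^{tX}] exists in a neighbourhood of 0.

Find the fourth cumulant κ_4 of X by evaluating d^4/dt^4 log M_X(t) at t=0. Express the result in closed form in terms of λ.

M_X(t) = e^(λ*(e^(t) - 1))
K_X(t) = log M_X(t) = λ*(e^(t) - 1)
K′(t) = λ*e^(t)
K′′(t) = λ*e^(t)
K′′′(t) = λ*e^(t)
K′′′′(t) = λ*e^(t)

κ_4 = K′′′′(0) = λ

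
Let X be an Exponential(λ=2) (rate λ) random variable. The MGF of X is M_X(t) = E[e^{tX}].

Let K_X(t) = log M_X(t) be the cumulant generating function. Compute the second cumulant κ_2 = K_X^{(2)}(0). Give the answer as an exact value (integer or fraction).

M_X(t) = 2/(2 - t)
K_X(t) = log M_X(t) = -log(2 - t) + log(2)
D^2[K](t) = 1/(t^2 - 4*t + 4)

κ_2 = D^2[K](0) = 1/4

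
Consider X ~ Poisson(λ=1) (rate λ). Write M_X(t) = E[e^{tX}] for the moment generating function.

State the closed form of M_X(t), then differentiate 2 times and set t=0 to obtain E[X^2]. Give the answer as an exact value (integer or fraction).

M_X(t) = e^(e^(t) - 1)
M′(t) = e^(-1)*e^(t)*e^(e^(t))
M′′(t) = (e^(2*t)*e^(e^(t)) + e^(t)*e^(e^(t)))*e^(-1)

E[X^2] = M′′(0) = 2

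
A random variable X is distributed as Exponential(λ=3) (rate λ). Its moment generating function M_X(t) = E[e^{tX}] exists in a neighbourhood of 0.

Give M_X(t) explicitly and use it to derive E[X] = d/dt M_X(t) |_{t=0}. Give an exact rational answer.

E[X] = D[M](0) = 1/3

M_X(t) = 3/(3 - t)
D[M](t) = 3/(t^2 - 6*t + 9)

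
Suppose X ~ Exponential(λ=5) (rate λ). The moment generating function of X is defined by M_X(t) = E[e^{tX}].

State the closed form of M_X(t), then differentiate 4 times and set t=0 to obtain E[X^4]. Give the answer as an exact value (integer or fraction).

E[X^4] = D^4[M](0) = 24/625

M_X(t) = 5/(5 - t)
D^4[M](t) = -120/(t^5 - 25*t^4 + 250*t^3 - 1250*t^2 + 3125*t - 3125)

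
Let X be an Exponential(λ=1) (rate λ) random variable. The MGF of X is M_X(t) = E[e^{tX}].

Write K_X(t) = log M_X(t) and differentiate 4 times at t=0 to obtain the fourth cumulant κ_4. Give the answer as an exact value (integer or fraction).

κ_4 = K^(4)(0) = 6

M_X(t) = 1/(1 - t)
K_X(t) = log M_X(t) = -log(1 - t)
K^(4)(t) = 6/(t^4 - 4*t^3 + 6*t^2 - 4*t + 1)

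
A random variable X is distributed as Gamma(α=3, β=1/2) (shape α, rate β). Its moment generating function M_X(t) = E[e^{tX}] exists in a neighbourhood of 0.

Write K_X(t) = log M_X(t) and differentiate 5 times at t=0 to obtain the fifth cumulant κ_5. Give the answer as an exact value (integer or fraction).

M_X(t) = 1/(8*(1/2 - t)^3)
K_X(t) = log M_X(t) = -3*log(1/2 - t) - 3*log(2)
K^(5)(t) = -2304/(32*t^5 - 80*t^4 + 80*t^3 - 40*t^2 + 10*t - 1)

κ_5 = K^(5)(0) = 2304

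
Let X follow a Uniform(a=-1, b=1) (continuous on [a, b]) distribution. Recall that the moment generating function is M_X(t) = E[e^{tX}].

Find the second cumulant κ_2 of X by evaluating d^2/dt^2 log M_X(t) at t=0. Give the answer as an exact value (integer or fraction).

κ_2 = d^2K/dt^2 |_{t=0} = 1/3

M_X(t) = (e^(t) - e^(-t))/(2*t)
K_X(t) = log M_X(t) = -log(t) + log(e^(t) - e^(-t)) - log(2)
dK/dt = (t*e^(2*t) + t - e^(2*t) + 1)/(t*e^(2*t) - t)
d^2K/dt^2 = (-4*t^2*e^(2*t) + e^(4*t) - 2*e^(2*t) + 1)/(t^2*e^(4*t) - 2*t^2*e^(2*t) + t^2)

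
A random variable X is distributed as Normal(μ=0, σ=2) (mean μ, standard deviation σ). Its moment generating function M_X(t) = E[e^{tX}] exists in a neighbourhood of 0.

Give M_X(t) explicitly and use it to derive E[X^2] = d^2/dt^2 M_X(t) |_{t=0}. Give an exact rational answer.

E[X^2] = d^2M/dt^2 |_{t=0} = 4

M_X(t) = e^(2*t^2)
dM/dt = 4*t*e^(2*t^2)
d^2M/dt^2 = 16*t^2*e^(2*t^2) + 4*e^(2*t^2)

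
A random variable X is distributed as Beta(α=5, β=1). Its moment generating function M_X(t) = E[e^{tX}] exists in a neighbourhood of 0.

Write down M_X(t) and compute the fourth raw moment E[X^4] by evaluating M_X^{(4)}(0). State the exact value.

E[X^4] = D^4[M](0) = 5/9

M_X(t) = ₁F₁(5; 6; t)
D^4[M](t) = 5*₁F₁(9; 10; t)/9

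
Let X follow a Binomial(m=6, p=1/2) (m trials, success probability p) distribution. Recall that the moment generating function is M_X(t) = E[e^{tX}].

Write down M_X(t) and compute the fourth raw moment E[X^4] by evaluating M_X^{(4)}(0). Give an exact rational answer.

M_X(t) = (e^(t)/2 + 1/2)^6
D^4[M](t) = 81*e^(6*t)/4 + 1875*e^(5*t)/32 + 60*e^(4*t) + 405*e^(3*t)/16 + 15*e^(2*t)/4 + 3*e^(t)/32

E[X^4] = D^4[M](0) = 168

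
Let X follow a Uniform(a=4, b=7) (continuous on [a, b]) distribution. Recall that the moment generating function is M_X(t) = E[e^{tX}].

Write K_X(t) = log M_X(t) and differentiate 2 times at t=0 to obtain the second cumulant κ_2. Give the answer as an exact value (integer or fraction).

M_X(t) = (e^(7*t) - e^(4*t))/(3*t)
K_X(t) = log M_X(t) = -log(t) + log(e^(7*t) - e^(4*t)) - log(3)
K′(t) = (7*t*e^(3*t) - 4*t - e^(3*t) + 1)/(t*e^(3*t) - t)
K′′(t) = (-9*t^2*e^(3*t) + e^(6*t) - 2*e^(3*t) + 1)/(t^2*e^(6*t) - 2*t^2*e^(3*t) + t^2)

κ_2 = K′′(0) = 3/4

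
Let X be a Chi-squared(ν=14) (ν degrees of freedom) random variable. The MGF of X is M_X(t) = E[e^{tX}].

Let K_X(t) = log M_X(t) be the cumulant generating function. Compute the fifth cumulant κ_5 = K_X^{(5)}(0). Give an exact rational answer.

M_X(t) = (1 - 2*t)^(-7)
K_X(t) = log M_X(t) = -7*log(1 - 2*t)
dK/dt = -14/(2*t - 1)
d^2K/dt^2 = 28/(4*t^2 - 4*t + 1)
d^3K/dt^3 = -112/(8*t^3 - 12*t^2 + 6*t - 1)
d^4K/dt^4 = 672/(16*t^4 - 32*t^3 + 24*t^2 - 8*t + 1)
d^5K/dt^5 = -5376/(32*t^5 - 80*t^4 + 80*t^3 - 40*t^2 + 10*t - 1)

κ_5 = d^5K/dt^5 |_{t=0} = 5376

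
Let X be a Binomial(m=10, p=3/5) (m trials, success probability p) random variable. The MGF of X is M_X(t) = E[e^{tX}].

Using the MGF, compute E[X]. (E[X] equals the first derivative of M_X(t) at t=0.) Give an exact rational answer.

E[X] = M^(1)(0) = 6

M_X(t) = (3*e^(t)/5 + 2/5)^10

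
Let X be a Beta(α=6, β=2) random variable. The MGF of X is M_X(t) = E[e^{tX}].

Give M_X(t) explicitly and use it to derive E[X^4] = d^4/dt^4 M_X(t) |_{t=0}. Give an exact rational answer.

M_X(t) = ₁F₁(6; 8; t)
M^(4)(t) = 21*₁F₁(10; 12; t)/55

E[X^4] = M^(4)(0) = 21/55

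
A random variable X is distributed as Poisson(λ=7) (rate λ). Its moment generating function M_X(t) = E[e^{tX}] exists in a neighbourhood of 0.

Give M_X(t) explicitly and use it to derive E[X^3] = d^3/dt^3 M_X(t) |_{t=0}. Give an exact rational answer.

M_X(t) = e^(7*e^(t) - 7)
dM/dt = 7*e^(-7)*e^(t)*e^(7*e^(t))
d^2M/dt^2 = (49*e^(2*t)*e^(7*e^(t)) + 7*e^(t)*e^(7*e^(t)))*e^(-7)
d^3M/dt^3 = (343*e^(3*t)*e^(7*e^(t)) + 147*e^(2*t)*e^(7*e^(t)) + 7*e^(t)*e^(7*e^(t)))*e^(-7)

E[X^3] = d^3M/dt^3 |_{t=0} = 497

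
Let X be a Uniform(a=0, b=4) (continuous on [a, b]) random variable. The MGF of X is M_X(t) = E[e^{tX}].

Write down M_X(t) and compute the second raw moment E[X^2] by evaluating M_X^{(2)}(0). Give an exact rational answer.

M_X(t) = (e^(4*t) - 1)/(4*t)
M^(2)(t) = (8*t^2*e^(4*t) - 4*t*e^(4*t) + e^(4*t) - 1)/(2*t^3)

E[X^2] = M^(2)(0) = 16/3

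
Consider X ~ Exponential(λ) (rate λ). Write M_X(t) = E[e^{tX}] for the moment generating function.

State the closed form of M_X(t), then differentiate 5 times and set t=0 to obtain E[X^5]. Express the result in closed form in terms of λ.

M_X(t) = λ/(λ - t)
M′(t) = λ/(λ^2 - 2*λ*t + t^2)
M′′(t) = -2*λ/(-λ^3 + 3*λ^2*t - 3*λ*t^2 + t^3)
M′′′(t) = 6*λ/(λ^4 - 4*λ^3*t + 6*λ^2*t^2 - 4*λ*t^3 + t^4)
M′′′′(t) = -24*λ/(-λ^5 + 5*λ^4*t - 10*λ^3*t^2 + 10*λ^2*t^3 - 5*λ*t^4 + t^5)
M′′′′′(t) = 120*λ/(λ^6 - 6*λ^5*t + 15*λ^4*t^2 - 20*λ^3*t^3 + 15*λ^2*t^4 - 6*λ*t^5 + t^6)

E[X^5] = M′′′′′(0) = 120/λ^5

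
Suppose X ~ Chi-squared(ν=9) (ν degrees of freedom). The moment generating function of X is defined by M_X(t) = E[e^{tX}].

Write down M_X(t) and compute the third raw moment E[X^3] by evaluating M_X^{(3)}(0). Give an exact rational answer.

M_X(t) = (1 - 2*t)^(-9/2)

E[X^3] = D^3[M](0) = 1287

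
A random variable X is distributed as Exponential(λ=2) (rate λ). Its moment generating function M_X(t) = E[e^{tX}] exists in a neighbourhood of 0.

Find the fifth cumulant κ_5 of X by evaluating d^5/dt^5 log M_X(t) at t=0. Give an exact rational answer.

M_X(t) = 2/(2 - t)
K_X(t) = log M_X(t) = -log(2 - t) + log(2)
K′(t) = -1/(t - 2)
K′′(t) = 1/(t^2 - 4*t + 4)
K′′′(t) = -2/(t^3 - 6*t^2 + 12*t - 8)
K′′′′(t) = 6/(t^4 - 8*t^3 + 24*t^2 - 32*t + 16)
K′′′′′(t) = -24/(t^5 - 10*t^4 + 40*t^3 - 80*t^2 + 80*t - 32)

κ_5 = K′′′′′(0) = 3/4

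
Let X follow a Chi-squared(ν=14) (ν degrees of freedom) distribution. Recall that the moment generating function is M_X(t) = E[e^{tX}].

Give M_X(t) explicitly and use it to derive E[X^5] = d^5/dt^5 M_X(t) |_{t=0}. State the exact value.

M_X(t) = (1 - 2*t)^(-7)
M′(t) = 14/(256*t^8 - 1024*t^7 + 1792*t^6 - 1792*t^5 + 1120*t^4 - 448*t^3 + 112*t^2 - 16*t + 1)
M′′(t) = -224/(512*t^9 - 2304*t^8 + 4608*t^7 - 5376*t^6 + 4032*t^5 - 2016*t^4 + 672*t^3 - 144*t^2 + 18*t - 1)
M′′′(t) = 4032/(1024*t^10 - 5120*t^9 + 11520*t^8 - 15360*t^7 + 13440*t^6 - 8064*t^5 + 3360*t^4 - 960*t^3 + 180*t^2 - 20*t + 1)
M′′′′(t) = -80640/(2048*t^11 - 11264*t^10 + 28160*t^9 - 42240*t^8 + 42240*t^7 - 29568*t^6 + 14784*t^5 - 5280*t^4 + 1320*t^3 - 220*t^2 + 22*t - 1)
M′′′′′(t) = 1774080/(4096*t^12 - 24576*t^11 + 67584*t^10 - 112640*t^9 + 126720*t^8 - 101376*t^7 + 59136*t^6 - 25344*t^5 + 7920*t^4 - 1760*t^3 + 264*t^2 - 24*t + 1)

E[X^5] = M′′′′′(0) = 1774080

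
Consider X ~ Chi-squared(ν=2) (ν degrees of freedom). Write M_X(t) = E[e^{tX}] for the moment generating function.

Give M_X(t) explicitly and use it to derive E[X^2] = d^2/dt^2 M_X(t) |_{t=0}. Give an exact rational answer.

E[X^2] = M^(2)(0) = 8

M_X(t) = 1/(1 - 2*t)
M^(2)(t) = -8/(8*t^3 - 12*t^2 + 6*t - 1)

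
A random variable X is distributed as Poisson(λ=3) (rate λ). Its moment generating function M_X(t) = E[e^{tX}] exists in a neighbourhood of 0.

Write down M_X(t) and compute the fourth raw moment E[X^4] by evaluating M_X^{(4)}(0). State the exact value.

E[X^4] = D^4[M](0) = 309

M_X(t) = e^(3*e^(t) - 3)
D^4[M](t) = (81*e^(4*t)*e^(3*e^(t)) + 162*e^(3*t)*e^(3*e^(t)) + 63*e^(2*t)*e^(3*e^(t)) + 3*e^(t)*e^(3*e^(t)))*e^(-3)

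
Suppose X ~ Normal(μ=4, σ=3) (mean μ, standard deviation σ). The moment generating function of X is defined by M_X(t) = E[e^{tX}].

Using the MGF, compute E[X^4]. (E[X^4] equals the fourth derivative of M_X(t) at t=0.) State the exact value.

M_X(t) = e^(9*t^2/2 + 4*t)
dM/dt = 9*t*e^(4*t)*e^(9*t^2/2) + 4*e^(4*t)*e^(9*t^2/2)
d^2M/dt^2 = 81*t^2*e^(4*t)*e^(9*t^2/2) + 72*t*e^(4*t)*e^(9*t^2/2) + 25*e^(4*t)*e^(9*t^2/2)
d^3M/dt^3 = 729*t^3*e^(4*t)*e^(9*t^2/2) + 972*t^2*e^(4*t)*e^(9*t^2/2) + 675*t*e^(4*t)*e^(9*t^2/2) + 172*e^(4*t)*e^(9*t^2/2)
d^4M/dt^4 = 6561*t^4*e^(4*t)*e^(9*t^2/2) + 11664*t^3*e^(4*t)*e^(9*t^2/2) + 12150*t^2*e^(4*t)*e^(9*t^2/2) + 6192*t*e^(4*t)*e^(9*t^2/2) + 1363*e^(4*t)*e^(9*t^2/2)

E[X^4] = d^4M/dt^4 |_{t=0} = 1363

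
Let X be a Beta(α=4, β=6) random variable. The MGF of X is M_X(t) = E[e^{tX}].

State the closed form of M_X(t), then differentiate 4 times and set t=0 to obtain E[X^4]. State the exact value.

M_X(t) = ₁F₁(4; 10; t)
M′(t) = 2*₁F₁(5; 11; t)/5
M′′(t) = 2*₁F₁(6; 12; t)/11
M′′′(t) = ₁F₁(7; 13; t)/11
M′′′′(t) = 7*₁F₁(8; 14; t)/143

E[X^4] = M′′′′(0) = 7/143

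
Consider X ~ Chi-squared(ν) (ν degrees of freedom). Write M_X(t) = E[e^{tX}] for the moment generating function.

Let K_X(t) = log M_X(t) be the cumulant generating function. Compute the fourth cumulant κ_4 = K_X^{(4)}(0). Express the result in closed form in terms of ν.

κ_4 = d^4K/dt^4 |_{t=0} = 48*ν

M_X(t) = (1 - 2*t)^(-ν/2)
K_X(t) = log M_X(t) = -ν*log(1 - 2*t)/2
dK/dt = -ν/(2*t - 1)
d^2K/dt^2 = 2*ν/(4*t^2 - 4*t + 1)
d^3K/dt^3 = -8*ν/(8*t^3 - 12*t^2 + 6*t - 1)
d^4K/dt^4 = 48*ν/(16*t^4 - 32*t^3 + 24*t^2 - 8*t + 1)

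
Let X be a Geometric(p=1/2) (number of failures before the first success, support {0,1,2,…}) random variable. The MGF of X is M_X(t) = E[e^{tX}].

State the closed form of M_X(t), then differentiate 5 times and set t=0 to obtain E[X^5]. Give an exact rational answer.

M_X(t) = 1/(2*(1 - e^(t)/2))
M^(5)(t) = (e^(5*t) + 52*e^(4*t) + 264*e^(3*t) + 208*e^(2*t) + 16*e^(t))/(e^(6*t) - 12*e^(5*t) + 60*e^(4*t) - 160*e^(3*t) + 240*e^(2*t) - 192*e^(t) + 64)

E[X^5] = M^(5)(0) = 541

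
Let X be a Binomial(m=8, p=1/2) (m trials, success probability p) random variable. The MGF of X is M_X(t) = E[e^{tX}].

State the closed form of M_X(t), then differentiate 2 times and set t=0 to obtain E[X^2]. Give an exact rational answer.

E[X^2] = M^(2)(0) = 18

M_X(t) = (e^(t)/2 + 1/2)^8
M^(2)(t) = e^(8*t)/4 + 49*e^(7*t)/32 + 63*e^(6*t)/16 + 175*e^(5*t)/32 + 35*e^(4*t)/8 + 63*e^(3*t)/32 + 7*e^(2*t)/16 + e^(t)/32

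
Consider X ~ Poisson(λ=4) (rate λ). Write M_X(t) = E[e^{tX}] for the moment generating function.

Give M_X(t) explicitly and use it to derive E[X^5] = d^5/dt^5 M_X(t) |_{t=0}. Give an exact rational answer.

E[X^5] = D^5[M](0) = 5428

M_X(t) = e^(4*e^(t) - 4)
D^5[M](t) = (1024*e^(5*t)*e^(4*e^(t)) + 2560*e^(4*t)*e^(4*e^(t)) + 1600*e^(3*t)*e^(4*e^(t)) + 240*e^(2*t)*e^(4*e^(t)) + 4*e^(t)*e^(4*e^(t)))*e^(-4)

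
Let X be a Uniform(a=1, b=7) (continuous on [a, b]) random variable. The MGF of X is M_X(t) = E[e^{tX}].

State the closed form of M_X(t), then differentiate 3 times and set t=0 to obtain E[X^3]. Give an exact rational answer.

M_X(t) = (e^(7*t) - e^(t))/(6*t)
dM/dt = (7*t*e^(7*t) - t*e^(t) - e^(7*t) + e^(t))/(6*t^2)
d^2M/dt^2 = (49*t^2*e^(7*t) - t^2*e^(t) - 14*t*e^(7*t) + 2*t*e^(t) + 2*e^(7*t) - 2*e^(t))/(6*t^3)
d^3M/dt^3 = (343*t^3*e^(7*t) - t^3*e^(t) - 147*t^2*e^(7*t) + 3*t^2*e^(t) + 42*t*e^(7*t) - 6*t*e^(t) - 6*e^(7*t) + 6*e^(t))/(6*t^4)

E[X^3] = d^3M/dt^3 |_{t=0} = 100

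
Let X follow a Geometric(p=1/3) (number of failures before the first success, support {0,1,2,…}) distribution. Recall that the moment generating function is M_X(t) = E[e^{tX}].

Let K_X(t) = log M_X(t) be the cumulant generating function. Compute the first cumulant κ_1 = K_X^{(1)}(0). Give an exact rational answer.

κ_1 = K′(0) = 2

M_X(t) = 1/(3*(1 - 2*e^(t)/3))
K_X(t) = log M_X(t) = -log(1 - 2*e^(t)/3) - log(3)
K′(t) = -2*e^(t)/(2*e^(t) - 3)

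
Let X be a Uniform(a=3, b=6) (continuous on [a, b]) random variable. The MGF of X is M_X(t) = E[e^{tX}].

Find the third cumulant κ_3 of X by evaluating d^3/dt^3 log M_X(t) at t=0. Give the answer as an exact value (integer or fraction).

M_X(t) = (e^(6*t) - e^(3*t))/(3*t)
K_X(t) = log M_X(t) = -log(t) + log(e^(6*t) - e^(3*t)) - log(3)
K′(t) = (6*t*e^(3*t) - 3*t - e^(3*t) + 1)/(t*e^(3*t) - t)
K′′(t) = (-9*t^2*e^(3*t) + e^(6*t) - 2*e^(3*t) + 1)/(t^2*e^(6*t) - 2*t^2*e^(3*t) + t^2)
K′′′(t) = (27*t^3*e^(6*t) + 27*t^3*e^(3*t) - 2*e^(9*t) + 6*e^(6*t) - 6*e^(3*t) + 2)/(t^3*e^(9*t) - 3*t^3*e^(6*t) + 3*t^3*e^(3*t) - t^3)

κ_3 = K′′′(0) = 0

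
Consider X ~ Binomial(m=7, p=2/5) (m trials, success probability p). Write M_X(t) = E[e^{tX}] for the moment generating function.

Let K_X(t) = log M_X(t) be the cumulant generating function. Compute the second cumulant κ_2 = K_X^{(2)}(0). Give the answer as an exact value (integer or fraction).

κ_2 = K′′(0) = 42/25

M_X(t) = (2*e^(t)/5 + 3/5)^7
K_X(t) = log M_X(t) = 7*log(2*e^(t)/5 + 3/5)
K′(t) = 14*e^(t)/(2*e^(t) + 3)
K′′(t) = 42*e^(t)/(4*e^(2*t) + 12*e^(t) + 9)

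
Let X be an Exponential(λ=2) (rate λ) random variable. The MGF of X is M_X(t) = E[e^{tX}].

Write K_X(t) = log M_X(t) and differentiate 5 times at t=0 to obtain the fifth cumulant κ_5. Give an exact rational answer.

M_X(t) = 2/(2 - t)
K_X(t) = log M_X(t) = -log(2 - t) + log(2)
dK/dt = -1/(t - 2)
d^2K/dt^2 = 1/(t^2 - 4*t + 4)
d^3K/dt^3 = -2/(t^3 - 6*t^2 + 12*t - 8)
d^4K/dt^4 = 6/(t^4 - 8*t^3 + 24*t^2 - 32*t + 16)
d^5K/dt^5 = -24/(t^5 - 10*t^4 + 40*t^3 - 80*t^2 + 80*t - 32)

κ_5 = d^5K/dt^5 |_{t=0} = 3/4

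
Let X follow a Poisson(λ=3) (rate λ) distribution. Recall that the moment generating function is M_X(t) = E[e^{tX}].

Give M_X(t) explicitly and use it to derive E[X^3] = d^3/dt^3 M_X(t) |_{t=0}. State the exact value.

E[X^3] = M′′′(0) = 57

M_X(t) = e^(3*e^(t) - 3)
M′(t) = 3*e^(-3)*e^(t)*e^(3*e^(t))
M′′(t) = (9*e^(2*t)*e^(3*e^(t)) + 3*e^(t)*e^(3*e^(t)))*e^(-3)
M′′′(t) = (27*e^(3*t)*e^(3*e^(t)) + 27*e^(2*t)*e^(3*e^(t)) + 3*e^(t)*e^(3*e^(t)))*e^(-3)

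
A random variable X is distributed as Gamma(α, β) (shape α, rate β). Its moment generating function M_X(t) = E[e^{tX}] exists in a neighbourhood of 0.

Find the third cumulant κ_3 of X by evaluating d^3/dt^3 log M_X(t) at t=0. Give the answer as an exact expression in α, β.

κ_3 = D^3[K](0) = 2*α/β^3

M_X(t) = (β/(β - t))^α
K_X(t) = log M_X(t) = α*(log(β) - log(β - t))
D^3[K](t) = -2*α/(-β^3 + 3*β^2*t - 3*β*t^2 + t^3)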